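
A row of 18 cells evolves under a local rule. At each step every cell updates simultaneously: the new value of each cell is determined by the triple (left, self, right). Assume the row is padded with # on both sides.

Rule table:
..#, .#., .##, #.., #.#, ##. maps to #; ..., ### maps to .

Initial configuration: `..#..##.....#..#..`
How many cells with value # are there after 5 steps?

########...#######
.......##.##......
#.....#######....#
##...##.....##..##
.##.####...######.
count of #: 12

12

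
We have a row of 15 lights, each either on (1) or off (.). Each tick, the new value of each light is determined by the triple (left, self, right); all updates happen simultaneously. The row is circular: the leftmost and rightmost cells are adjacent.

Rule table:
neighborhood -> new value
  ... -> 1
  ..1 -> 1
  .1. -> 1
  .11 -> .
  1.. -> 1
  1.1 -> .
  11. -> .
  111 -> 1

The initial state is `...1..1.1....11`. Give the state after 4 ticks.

11.1...1..11111

tick 1: 1111111.11111..
tick 2: .11111...111.11
tick 3: ..111.111.1....
tick 4: 11.1...1..11111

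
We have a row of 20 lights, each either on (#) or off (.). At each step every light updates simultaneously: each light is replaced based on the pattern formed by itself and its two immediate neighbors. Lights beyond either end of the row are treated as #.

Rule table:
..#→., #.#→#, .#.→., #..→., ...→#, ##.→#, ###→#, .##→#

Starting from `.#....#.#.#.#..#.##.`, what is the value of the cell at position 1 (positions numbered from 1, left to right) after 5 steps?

#

step 1: #..##..#.#.#....####
step 2: #..##...#.#..##.####
step 3: #..##.#..#...#######
step 4: #..###.....#.#######
step 5: #..###.###..########
position 1 holds #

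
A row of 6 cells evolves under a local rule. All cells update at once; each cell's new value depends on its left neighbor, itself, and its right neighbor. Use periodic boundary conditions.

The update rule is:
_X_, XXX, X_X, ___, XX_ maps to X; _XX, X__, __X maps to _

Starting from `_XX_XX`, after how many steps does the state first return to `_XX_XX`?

3

X_XX_X
XX_XX_
_XX_XX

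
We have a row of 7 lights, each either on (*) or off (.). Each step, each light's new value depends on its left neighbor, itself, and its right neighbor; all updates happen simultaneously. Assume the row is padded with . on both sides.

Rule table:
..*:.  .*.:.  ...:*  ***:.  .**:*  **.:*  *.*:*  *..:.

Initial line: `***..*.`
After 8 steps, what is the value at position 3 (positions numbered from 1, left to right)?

*

step 1: *.*....
step 2: .*..***
step 3: ....*.*
step 4: ***..*.  (repeats step 0; period 4)
step 8: ***..*.
position 3 holds *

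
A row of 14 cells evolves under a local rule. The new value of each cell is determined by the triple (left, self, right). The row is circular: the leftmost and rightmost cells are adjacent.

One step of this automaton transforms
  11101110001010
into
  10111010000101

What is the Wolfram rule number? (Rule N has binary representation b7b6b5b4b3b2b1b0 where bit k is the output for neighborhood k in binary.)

position 1: 111 → 0  (bit 7 = 0)
position 2: 110 → 1  (bit 6 = 1)
position 3: 101 → 1  (bit 5 = 1)
position 7: 100 → 0  (bit 4 = 0)
position 0: 011 → 1  (bit 3 = 1)
position 10: 010 → 0  (bit 2 = 0)
position 9: 001 → 0  (bit 1 = 0)
position 8: 000 → 0  (bit 0 = 0)
bits b7..b0 = 01101000 = 104

104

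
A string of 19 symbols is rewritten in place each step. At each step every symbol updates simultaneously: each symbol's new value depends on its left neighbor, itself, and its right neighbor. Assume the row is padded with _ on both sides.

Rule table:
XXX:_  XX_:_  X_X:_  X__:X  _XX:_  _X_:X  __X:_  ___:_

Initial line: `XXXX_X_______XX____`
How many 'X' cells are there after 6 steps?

1

_____XX________X___
_______X_______XX__
_______XX________X_
_________X_______XX
_________XX________
___________X_______
count of X: 1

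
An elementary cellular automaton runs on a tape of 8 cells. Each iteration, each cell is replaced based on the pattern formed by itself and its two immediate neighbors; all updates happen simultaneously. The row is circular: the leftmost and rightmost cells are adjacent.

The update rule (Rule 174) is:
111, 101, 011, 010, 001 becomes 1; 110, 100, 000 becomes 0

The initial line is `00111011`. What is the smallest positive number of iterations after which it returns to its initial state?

01110110
11101100
11011001
10110011
01100111
11001110
10011101
00111011

8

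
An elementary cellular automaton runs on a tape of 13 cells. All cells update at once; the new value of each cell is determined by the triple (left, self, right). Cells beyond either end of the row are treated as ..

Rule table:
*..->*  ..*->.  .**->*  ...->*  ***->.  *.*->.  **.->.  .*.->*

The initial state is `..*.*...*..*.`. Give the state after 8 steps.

*.*.***.**.**
*.*.*...*..*.
*.*.***.**.**  (repeats step 1; period 2)
step 8: *.*.*...*..*.

*.*.*...*..*.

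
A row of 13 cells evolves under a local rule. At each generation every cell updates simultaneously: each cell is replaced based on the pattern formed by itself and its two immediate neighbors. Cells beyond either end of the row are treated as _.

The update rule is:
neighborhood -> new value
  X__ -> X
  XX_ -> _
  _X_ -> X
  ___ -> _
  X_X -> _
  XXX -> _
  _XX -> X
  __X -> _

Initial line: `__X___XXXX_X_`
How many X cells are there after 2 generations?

5

generation 1: __XX__X____XX
generation 2: __X_X_XX___X_
count of X: 5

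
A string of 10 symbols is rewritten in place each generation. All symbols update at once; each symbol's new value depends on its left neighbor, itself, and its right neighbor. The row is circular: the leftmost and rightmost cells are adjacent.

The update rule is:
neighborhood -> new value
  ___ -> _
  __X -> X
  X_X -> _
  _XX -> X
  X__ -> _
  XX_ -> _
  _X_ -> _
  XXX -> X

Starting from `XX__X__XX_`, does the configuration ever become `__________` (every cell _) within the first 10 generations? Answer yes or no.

X__X__XX__
__X__XX__X
_X__XX__X_
X__XX__X__
__XX__X__X
_XX__X__X_
XX__X__X__
X__X__X__X
__X__X__XX
_X__X__XX_
generation 10 is _X__X__XX_, still not uniform _

no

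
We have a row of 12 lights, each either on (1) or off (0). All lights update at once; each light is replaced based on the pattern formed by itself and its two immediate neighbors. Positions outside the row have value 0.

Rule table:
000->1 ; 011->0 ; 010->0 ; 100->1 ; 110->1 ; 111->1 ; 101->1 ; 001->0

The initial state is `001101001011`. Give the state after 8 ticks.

010010010011

100110100101
010011010010
001001101001
100100110100
010010011011
001001001101
100100100110
010010010011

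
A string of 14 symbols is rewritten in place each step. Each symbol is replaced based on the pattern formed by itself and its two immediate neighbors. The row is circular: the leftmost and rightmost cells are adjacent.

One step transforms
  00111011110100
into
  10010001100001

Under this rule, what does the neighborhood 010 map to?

At position 11 the neighborhood is 010; the next row has 0 there.

0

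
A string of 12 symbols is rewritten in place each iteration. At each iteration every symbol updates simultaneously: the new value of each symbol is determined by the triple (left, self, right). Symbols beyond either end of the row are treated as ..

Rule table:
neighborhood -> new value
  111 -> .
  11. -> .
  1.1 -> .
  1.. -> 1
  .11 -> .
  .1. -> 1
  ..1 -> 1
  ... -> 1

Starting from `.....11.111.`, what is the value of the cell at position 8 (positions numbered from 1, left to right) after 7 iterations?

.

11111......1
.....1111111
11111.......
.....1111111  (repeats iteration 2; period 2)
iteration 7: 11111.......
position 8 holds .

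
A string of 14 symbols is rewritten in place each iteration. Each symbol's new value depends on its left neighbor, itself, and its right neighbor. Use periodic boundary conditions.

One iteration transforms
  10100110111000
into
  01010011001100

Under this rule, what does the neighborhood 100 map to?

1

At position 3 the neighborhood is 100; the next row has 1 there.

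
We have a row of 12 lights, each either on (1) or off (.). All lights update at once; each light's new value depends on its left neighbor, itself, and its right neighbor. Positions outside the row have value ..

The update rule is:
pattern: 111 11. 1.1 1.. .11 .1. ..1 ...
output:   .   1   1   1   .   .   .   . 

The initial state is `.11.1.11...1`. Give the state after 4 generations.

..11.1.11...
...11.1.11..
....11.1.11.
.....11.1.11

.....11.1.11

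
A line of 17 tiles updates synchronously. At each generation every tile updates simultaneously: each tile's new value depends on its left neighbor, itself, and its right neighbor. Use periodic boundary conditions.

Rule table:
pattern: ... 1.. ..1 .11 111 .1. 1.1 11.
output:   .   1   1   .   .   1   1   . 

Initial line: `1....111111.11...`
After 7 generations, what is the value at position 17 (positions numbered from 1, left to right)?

11..1......1..1.1
..1111....111111.
.1....1..1......1
111..111111....11
...11......1..1..
..1..1....111111.
.111111..1......1
position 17 holds 1

1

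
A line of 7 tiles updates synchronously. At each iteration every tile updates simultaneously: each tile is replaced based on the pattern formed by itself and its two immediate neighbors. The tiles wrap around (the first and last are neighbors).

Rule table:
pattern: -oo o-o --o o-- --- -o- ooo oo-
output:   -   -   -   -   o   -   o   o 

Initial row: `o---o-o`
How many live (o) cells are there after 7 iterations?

iteration 1: o-o----
iteration 2: ----oo-
iteration 3: ooo--o-
iteration 4: -oo----
iteration 5: --o-ooo
iteration 6: -----oo
iteration 7: -ooo--o
count of o: 4

4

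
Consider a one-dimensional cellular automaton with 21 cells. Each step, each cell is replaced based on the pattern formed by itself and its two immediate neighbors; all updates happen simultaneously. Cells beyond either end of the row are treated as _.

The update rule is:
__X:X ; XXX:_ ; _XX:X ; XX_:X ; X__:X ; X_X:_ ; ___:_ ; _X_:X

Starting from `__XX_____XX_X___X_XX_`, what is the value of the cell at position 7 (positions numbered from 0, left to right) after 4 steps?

X

_XXXX___XXX_XX_XX_XXX
XX__XX_XX_X_XX_XX_X_X
XXXXXX_XX_X_XX_XX_X_X
X____X_XX_X_XX_XX_X_X
position 7 holds X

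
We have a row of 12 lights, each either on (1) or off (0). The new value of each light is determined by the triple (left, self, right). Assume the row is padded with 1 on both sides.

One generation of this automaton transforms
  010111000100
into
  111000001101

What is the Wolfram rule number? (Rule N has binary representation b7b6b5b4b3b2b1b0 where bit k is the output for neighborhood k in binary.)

38

position 4: 111 → 0  (bit 7 = 0)
position 5: 110 → 0  (bit 6 = 0)
position 0: 101 → 1  (bit 5 = 1)
position 6: 100 → 0  (bit 4 = 0)
position 3: 011 → 0  (bit 3 = 0)
position 1: 010 → 1  (bit 2 = 1)
position 8: 001 → 1  (bit 1 = 1)
position 7: 000 → 0  (bit 0 = 0)
bits b7..b0 = 00100110 = 38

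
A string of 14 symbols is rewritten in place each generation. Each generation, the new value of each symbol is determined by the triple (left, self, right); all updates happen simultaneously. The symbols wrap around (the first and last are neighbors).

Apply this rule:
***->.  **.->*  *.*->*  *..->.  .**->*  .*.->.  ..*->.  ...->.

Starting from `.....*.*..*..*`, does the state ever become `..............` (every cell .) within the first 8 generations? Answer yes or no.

yes

......*.......
..............
all cells are . at generation 2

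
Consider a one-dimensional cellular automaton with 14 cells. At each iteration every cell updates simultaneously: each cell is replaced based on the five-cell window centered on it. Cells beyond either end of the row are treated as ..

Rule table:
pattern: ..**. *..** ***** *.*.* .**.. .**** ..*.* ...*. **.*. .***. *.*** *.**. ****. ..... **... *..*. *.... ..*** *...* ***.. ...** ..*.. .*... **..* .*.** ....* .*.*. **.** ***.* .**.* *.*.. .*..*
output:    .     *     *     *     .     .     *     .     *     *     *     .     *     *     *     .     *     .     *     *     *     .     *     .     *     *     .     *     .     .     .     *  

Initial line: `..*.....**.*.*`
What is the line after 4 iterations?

iteration 1: *..*****..**..
iteration 2: .**..***.*..**
iteration 3: *...*.*.*.**..
iteration 4: .**.*.*.**..**

.**.*.*.**..**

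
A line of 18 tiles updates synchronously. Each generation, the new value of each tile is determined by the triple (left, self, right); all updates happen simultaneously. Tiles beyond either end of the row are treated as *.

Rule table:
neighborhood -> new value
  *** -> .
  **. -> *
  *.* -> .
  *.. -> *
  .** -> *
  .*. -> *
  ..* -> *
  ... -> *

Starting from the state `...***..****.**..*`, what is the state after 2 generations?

...*.*..****.*....

****.****..*.*****
...*.*..****.*....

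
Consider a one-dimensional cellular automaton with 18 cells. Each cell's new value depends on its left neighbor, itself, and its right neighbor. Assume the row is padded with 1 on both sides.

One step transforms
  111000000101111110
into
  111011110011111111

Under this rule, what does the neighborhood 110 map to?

1

At position 2 the neighborhood is 110; the next row has 1 there.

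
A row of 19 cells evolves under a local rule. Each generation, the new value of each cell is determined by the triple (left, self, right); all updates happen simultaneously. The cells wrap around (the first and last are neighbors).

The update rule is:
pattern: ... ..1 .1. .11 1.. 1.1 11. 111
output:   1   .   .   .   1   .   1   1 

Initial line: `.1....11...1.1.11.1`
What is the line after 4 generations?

..111..111......1..
1..111..1111111..11
11..111..1111111..1
111..111..1111111..

111..111..1111111..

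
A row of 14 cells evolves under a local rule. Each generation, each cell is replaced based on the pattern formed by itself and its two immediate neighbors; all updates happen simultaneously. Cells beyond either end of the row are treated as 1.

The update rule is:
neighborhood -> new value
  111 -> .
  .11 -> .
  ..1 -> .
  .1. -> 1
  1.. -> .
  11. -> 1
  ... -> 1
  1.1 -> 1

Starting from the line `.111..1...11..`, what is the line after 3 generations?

generation 1: 1..1..1.1..1..
generation 2: 1..1..111..1..
generation 3: 1..1....1..1..

1..1....1..1..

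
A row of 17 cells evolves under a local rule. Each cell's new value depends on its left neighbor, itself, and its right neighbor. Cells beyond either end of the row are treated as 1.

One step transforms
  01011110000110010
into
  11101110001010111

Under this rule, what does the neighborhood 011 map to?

At position 3 the neighborhood is 011; the next row has 0 there.

0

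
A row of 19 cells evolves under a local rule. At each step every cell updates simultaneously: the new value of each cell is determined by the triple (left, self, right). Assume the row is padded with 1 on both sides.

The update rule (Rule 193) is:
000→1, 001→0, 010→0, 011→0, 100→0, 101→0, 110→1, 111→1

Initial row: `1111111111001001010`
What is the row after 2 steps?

step 1: 1111111111000000000
step 2: 1111111111011111110

1111111111011111110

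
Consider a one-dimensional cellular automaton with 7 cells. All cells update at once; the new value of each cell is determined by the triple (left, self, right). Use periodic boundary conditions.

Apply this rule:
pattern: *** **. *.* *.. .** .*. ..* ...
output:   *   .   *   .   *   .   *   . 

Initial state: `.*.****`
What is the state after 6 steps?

step 1: *.****.
step 2: .****.*
step 3: ****.*.
step 4: ***.*.*
step 5: **.*.**
step 6: *.*.***

*.*.***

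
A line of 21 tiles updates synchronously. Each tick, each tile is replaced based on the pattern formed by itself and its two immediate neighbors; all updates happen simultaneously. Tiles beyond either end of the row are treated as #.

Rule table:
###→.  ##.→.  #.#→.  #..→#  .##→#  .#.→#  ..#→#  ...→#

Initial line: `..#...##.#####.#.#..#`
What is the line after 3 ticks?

tick 1: #######..#.....#.####
tick 2: .......#########.#...
tick 3: ########.........####

########.........####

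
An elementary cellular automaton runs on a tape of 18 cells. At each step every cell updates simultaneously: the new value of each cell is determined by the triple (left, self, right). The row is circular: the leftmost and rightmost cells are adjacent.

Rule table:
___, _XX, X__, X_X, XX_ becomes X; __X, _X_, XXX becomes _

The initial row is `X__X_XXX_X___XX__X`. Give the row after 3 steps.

XX__XX_XX_XX_XXX_X
_XX_XXXXXXXXXX_XXX
XXXXX________XXX_X

XXXXX________XXX_X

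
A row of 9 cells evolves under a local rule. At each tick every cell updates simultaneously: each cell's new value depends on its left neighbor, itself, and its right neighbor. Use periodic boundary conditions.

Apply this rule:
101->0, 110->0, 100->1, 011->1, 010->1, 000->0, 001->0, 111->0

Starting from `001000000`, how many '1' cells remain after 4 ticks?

001100000
001010000
001011000
001010100
count of 1: 3

3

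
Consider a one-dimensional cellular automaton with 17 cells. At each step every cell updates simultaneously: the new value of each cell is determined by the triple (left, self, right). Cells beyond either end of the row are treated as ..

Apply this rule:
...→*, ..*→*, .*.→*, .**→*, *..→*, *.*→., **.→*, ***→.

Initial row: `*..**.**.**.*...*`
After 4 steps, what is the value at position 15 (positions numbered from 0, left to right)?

.

step 1: *****.**.**.*****
step 2: *...*.**.**.*...*
step 3: *****.**.**.*****  (repeats step 1; period 2)
step 4: *...*.**.**.*...*
position 15 holds .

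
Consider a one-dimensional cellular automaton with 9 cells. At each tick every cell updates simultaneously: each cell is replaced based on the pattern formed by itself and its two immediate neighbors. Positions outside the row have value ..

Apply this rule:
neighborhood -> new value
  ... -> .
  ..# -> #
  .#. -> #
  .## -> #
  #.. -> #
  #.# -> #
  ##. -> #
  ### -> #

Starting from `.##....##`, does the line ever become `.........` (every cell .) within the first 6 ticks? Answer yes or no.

####..###
#########
#########  (fixed point — unchanged through tick 6)
tick 6 is #########, still not uniform .

no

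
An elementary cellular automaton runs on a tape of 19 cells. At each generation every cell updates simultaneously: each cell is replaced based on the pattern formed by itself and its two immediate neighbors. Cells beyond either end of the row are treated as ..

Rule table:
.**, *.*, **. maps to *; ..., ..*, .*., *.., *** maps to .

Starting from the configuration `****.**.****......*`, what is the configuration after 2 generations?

...*....*..........

*..******..*.......
...*....*..........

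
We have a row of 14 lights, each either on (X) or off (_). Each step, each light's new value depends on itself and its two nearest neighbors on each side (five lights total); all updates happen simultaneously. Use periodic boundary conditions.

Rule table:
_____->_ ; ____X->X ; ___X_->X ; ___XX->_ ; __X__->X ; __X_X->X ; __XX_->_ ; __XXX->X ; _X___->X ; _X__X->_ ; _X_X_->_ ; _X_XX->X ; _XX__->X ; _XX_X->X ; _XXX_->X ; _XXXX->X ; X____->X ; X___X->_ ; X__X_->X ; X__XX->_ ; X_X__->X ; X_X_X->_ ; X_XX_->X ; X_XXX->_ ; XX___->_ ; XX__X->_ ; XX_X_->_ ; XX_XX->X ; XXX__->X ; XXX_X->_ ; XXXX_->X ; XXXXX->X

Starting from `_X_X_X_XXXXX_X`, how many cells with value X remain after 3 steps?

______X_XXX___
____XXXX_XX_X_
X_X_XXX_XXX_XX
count of X: 10

10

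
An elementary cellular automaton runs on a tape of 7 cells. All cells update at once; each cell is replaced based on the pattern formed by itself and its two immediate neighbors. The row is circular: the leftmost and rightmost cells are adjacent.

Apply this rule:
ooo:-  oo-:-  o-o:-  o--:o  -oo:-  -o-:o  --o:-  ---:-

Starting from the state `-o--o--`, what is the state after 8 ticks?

tick 1: -oo-oo-
tick 2: ------o
tick 3: o-----o
tick 4: -o-----
tick 5: -oo----
tick 6: ---o---
tick 7: ---oo--
tick 8: -----o-

-----o-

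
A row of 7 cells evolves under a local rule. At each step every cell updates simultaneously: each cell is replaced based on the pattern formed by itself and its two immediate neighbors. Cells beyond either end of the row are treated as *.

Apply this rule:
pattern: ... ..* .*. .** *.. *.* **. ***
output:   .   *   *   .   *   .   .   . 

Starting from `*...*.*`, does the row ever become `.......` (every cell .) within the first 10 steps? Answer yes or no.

yes

.*.**..
.*...**
.**.*..
....***
*..*...
.****.*
.......
all cells are . at step 7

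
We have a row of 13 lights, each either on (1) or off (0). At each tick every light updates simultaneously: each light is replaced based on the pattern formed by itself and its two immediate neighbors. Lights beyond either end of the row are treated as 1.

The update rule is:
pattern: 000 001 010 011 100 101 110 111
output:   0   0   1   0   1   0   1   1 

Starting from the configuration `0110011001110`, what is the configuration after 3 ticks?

0011001100110
1001100110010
1100110011010

1100110011010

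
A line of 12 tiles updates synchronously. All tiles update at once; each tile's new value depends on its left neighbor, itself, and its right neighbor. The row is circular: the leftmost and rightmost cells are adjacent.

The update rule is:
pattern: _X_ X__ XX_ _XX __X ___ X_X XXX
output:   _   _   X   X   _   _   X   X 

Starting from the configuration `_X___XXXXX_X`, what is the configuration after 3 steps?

_____XXXXXXX

X____XXXXXX_
_____XXXXXXX
_____XXXXXXX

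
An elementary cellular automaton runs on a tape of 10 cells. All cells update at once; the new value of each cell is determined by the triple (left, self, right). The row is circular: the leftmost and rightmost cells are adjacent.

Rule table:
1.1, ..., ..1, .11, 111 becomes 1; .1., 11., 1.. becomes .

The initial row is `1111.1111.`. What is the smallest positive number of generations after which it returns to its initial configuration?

generation 1: 111.1111.1
generation 2: 11.1111.11
generation 3: 1.1111.111
generation 4: .1111.1111
generation 5: 1111.1111.

5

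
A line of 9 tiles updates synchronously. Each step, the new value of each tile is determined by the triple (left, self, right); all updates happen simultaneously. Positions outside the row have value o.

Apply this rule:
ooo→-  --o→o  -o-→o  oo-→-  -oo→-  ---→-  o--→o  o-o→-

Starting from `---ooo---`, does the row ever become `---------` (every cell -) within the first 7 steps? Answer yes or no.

yes

o-o---o-o
--oo-oo--
oo-----oo
--o---o--
oooo-oooo
---------
all cells are - at step 6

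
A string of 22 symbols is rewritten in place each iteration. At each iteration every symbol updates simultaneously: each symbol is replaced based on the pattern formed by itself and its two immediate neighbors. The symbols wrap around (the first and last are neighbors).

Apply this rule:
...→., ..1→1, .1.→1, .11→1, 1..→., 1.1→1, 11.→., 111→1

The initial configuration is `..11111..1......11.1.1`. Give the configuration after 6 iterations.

.11111..11.....11.1111
11111..11.....11.1111.
1111..11.....11.1111.1
111..11.....11.1111.11
11..11.....11.1111.111
1..11.....11.1111.1111

1..11.....11.1111.1111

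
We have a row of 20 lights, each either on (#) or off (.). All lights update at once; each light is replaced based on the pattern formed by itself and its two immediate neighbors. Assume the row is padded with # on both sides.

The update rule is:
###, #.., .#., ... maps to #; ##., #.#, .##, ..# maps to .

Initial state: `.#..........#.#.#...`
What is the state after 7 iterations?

##.####.#.##..###.#.

iteration 1: .##########.#.#.###.
iteration 2: ..########..#.#..#..
iteration 3: #..######.#.#.##.##.
iteration 4: .#..####..#.#.......
iteration 5: .##..##.#.#.#######.
iteration 6: ...#....#.#..#####..
iteration 7: ##.####.#.##..###.#.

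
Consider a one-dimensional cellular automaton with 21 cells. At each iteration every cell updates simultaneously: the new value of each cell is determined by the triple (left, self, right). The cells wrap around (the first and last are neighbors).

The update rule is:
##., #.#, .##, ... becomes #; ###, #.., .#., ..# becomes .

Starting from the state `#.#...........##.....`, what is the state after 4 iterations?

.#..#########.##.###.
....#.......######.#.
###...#####.#....##..
#.#.#.#...##..##.##..

#.#.#.#...##..##.##..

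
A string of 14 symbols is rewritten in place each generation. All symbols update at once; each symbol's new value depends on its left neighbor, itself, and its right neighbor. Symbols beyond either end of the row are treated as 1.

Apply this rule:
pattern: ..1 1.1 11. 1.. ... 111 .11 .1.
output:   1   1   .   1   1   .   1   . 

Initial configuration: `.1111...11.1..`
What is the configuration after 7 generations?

11111...111.11

11...1111.1.11
..1111...1.11.
111...111.11.1
...1111..11.11
1111...111.11.
....1111..11.1
11111...111.11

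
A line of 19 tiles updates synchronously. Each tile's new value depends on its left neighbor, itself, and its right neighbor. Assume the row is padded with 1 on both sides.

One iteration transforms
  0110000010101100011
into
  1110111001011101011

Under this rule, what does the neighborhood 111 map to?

At position 18 the neighborhood is 111; the next row has 1 there.

1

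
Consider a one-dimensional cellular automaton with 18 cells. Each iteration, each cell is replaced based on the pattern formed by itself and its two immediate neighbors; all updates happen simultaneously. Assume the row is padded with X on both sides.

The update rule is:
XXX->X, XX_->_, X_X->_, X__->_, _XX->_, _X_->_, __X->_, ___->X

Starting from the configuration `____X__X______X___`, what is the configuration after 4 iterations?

_XX______XXXX___X_
____XXXX__XX__X___
_XX__XX_________X_
________XXXXXXX___

________XXXXXXX___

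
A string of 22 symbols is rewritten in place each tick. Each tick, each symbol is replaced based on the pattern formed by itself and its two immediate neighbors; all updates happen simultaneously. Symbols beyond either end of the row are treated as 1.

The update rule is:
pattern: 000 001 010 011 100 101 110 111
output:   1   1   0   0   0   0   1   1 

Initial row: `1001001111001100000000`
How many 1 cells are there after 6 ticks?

1010010111010101111111
1000100011000000111111
1011001101011111011111
1001010100001111001111
1010000001110111010111
1000111110110011000011
count of 1: 12

12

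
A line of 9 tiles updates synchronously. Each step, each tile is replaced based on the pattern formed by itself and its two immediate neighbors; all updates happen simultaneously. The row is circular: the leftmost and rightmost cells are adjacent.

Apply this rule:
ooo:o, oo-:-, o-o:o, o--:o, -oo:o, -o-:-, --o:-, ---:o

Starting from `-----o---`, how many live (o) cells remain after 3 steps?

7

oooo--ooo
ooo-o-ooo
oo-o-oooo
count of o: 7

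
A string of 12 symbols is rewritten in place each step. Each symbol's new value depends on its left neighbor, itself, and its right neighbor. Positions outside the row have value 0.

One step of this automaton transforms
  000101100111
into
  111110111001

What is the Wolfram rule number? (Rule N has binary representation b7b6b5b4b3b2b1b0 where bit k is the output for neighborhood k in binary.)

119

position 10: 111 → 0  (bit 7 = 0)
position 6: 110 → 1  (bit 6 = 1)
position 4: 101 → 1  (bit 5 = 1)
position 7: 100 → 1  (bit 4 = 1)
position 5: 011 → 0  (bit 3 = 0)
position 3: 010 → 1  (bit 2 = 1)
position 2: 001 → 1  (bit 1 = 1)
position 0: 000 → 1  (bit 0 = 1)
bits b7..b0 = 01110111 = 119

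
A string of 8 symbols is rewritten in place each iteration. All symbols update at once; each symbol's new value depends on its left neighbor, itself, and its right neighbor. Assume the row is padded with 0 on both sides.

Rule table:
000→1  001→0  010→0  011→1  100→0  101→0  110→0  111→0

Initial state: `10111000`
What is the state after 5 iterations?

00100011
10001010
00100000
10001111
00101000

00101000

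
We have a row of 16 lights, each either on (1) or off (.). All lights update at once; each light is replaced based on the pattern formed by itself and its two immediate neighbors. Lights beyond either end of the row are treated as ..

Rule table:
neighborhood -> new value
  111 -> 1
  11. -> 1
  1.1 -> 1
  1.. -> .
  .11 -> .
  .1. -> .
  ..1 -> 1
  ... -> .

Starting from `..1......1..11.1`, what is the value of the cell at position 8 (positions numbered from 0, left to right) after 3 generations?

.1......1..1.11.
1......1..1.1.1.
......1..1.1.1..
position 8 holds .

.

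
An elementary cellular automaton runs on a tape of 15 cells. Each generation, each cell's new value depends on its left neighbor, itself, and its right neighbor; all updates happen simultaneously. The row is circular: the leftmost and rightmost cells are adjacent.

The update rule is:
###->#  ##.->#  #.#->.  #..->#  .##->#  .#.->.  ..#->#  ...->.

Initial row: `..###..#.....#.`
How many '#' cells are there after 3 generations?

generation 1: .######.#...#.#
generation 2: .######..#.#...
generation 3: #########...#..
count of #: 10

10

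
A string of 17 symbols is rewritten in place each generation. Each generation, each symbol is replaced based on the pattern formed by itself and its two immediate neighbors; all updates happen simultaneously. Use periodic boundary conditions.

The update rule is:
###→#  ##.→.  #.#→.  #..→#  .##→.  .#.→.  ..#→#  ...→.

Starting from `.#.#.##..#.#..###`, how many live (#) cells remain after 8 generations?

generation 1: .......##...##.#.
generation 2: ......#..#.#....#
generation 3: #....#.##...#..#.
generation 4: .#..#....#.#.##..
generation 5: #.##.#..#......#.
generation 6: ......##.#....#..
generation 7: .....#....#..#.#.
generation 8: ....#.#..#.##...#
count of #: 6

6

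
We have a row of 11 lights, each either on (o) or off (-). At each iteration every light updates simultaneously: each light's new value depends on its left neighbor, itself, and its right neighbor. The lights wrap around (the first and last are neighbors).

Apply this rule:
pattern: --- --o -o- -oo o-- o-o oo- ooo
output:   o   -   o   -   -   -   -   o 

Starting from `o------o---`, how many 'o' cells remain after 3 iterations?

iteration 1: o-oooo-o-o-
iteration 2: o--oo--o-o-
iteration 3: o------o-o-
count of o: 3

3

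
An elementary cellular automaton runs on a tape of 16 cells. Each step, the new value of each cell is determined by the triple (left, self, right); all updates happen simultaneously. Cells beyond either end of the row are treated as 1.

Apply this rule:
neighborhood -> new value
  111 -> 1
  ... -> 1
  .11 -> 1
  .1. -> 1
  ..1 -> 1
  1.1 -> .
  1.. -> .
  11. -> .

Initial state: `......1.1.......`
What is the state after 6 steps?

.111111.1.111111
.11111..1.111111
.1111..11.111111
.111..11..111111
.11..11..1111111
.1..11..11111111

.1..11..11111111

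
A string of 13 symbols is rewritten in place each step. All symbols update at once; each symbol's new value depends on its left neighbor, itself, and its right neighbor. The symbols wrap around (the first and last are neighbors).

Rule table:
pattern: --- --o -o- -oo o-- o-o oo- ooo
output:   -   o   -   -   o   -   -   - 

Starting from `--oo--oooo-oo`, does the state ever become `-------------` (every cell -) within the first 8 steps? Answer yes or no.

oo--oo-------
--oo--o-----o
oo--oo-o---o-
--oo----o-o--
-o--o--o---o-
o-oo-oo-o-o-o
-------------
all cells are - at step 7

yes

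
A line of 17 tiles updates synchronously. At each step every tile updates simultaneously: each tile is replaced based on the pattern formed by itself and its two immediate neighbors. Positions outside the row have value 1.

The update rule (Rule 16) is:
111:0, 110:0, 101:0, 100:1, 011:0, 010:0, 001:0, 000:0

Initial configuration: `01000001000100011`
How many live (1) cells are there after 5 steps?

4

step 1: 00100000100010000
step 2: 10010000010001000
step 3: 01001000001000100
step 4: 00100100000100010
step 5: 10010010000010000
count of 1: 4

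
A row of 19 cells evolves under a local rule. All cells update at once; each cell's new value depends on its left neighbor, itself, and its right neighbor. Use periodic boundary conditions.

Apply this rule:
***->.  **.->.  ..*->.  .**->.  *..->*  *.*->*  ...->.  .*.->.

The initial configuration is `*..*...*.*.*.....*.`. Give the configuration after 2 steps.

*.*..*...*.*.*.....

.*..*...*.*.*.....*
*.*..*...*.*.*.....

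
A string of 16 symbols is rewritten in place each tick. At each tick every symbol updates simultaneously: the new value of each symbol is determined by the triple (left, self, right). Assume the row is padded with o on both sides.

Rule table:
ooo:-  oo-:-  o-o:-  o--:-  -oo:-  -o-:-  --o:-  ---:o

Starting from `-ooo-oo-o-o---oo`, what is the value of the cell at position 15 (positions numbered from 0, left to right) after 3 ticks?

-

tick 1: ------------o---
tick 2: -oooooooooo---o-
tick 3: ------------o---
position 15 holds -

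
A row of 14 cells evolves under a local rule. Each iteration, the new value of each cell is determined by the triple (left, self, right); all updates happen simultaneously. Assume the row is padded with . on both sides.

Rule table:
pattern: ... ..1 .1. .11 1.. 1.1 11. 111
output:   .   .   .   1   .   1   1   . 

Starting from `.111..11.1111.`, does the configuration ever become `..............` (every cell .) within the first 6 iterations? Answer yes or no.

.1.1..1111..1.
..1...1..1....
..............
all cells are . at iteration 3

yes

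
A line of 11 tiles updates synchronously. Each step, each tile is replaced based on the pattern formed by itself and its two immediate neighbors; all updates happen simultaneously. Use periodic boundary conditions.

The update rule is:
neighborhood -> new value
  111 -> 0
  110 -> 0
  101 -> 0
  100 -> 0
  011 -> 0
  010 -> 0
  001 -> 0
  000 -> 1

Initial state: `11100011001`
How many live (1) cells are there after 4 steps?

8

00001000000
11100011111
00001000000  (repeats step 1; period 2)
step 4: 11100011111
count of 1: 8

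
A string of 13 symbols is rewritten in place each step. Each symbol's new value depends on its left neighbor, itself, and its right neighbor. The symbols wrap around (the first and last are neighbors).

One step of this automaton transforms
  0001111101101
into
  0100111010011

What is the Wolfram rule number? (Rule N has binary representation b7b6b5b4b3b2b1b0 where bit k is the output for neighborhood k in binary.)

position 4: 111 → 1  (bit 7 = 1)
position 7: 110 → 0  (bit 6 = 0)
position 8: 101 → 1  (bit 5 = 1)
position 0: 100 → 0  (bit 4 = 0)
position 3: 011 → 0  (bit 3 = 0)
position 12: 010 → 1  (bit 2 = 1)
position 2: 001 → 0  (bit 1 = 0)
position 1: 000 → 1  (bit 0 = 1)
bits b7..b0 = 10100101 = 165

165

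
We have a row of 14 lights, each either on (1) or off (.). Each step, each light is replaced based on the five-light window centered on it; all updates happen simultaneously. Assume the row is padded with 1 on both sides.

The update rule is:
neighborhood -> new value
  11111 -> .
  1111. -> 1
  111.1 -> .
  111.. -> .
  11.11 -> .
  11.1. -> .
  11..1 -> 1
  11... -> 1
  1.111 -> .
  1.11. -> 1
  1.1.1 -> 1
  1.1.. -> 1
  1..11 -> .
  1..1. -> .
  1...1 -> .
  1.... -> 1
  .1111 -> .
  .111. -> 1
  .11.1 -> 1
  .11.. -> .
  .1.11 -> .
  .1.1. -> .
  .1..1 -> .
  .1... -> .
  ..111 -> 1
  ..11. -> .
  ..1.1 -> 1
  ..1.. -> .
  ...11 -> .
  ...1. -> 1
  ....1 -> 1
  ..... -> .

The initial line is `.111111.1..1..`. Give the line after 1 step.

.....1..1.....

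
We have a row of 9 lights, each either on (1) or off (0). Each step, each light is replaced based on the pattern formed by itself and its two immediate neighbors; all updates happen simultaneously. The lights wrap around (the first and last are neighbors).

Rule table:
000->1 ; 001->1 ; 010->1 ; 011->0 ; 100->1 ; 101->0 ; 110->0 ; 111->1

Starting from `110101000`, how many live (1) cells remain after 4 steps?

000101111
111100110
011011000
100000111
count of 1: 4

4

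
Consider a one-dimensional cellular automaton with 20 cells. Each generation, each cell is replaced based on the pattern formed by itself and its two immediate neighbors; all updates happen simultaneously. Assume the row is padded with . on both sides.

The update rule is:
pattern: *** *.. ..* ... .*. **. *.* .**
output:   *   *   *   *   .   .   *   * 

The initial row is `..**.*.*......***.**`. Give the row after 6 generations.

.*.********.**.*.*.*

generation 1: ***.*.*.********.**.
generation 2: **.*.*.********.**.*
generation 3: *.*.*.********.**.*.
generation 4: .*.*.********.**.*.*
generation 5: *.*.********.**.*.*.
generation 6: .*.********.**.*.*.*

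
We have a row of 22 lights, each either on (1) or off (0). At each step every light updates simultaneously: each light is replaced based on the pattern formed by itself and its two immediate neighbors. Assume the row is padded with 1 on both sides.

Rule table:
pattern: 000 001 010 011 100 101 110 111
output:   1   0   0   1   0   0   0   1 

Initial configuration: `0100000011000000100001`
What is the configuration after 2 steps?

0101110000011100101001

0001111010011110001101
0101110000011100101001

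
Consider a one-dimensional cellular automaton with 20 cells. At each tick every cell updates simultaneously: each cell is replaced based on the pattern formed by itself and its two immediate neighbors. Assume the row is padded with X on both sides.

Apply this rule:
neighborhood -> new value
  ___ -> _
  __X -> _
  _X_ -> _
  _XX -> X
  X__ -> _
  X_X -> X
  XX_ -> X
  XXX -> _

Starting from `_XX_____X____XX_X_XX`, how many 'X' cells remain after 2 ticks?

7

XXX__________XXX_XX_
__X__________X_XXXXX
count of X: 7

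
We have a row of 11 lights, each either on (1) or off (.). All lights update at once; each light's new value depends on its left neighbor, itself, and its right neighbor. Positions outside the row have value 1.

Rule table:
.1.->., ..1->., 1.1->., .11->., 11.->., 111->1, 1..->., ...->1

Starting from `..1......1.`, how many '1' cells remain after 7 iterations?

5

....1111...
.11..11..1.
...........
.111111111.
..1111111..
...11111...
.1..111..1.
count of 1: 5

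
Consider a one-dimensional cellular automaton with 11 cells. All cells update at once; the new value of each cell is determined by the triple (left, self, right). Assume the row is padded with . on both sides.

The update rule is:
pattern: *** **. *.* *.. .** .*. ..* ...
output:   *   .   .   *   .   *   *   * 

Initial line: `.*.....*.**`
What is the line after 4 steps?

*..**.*****

********...
.******.***
*.****...*.
*..**.*****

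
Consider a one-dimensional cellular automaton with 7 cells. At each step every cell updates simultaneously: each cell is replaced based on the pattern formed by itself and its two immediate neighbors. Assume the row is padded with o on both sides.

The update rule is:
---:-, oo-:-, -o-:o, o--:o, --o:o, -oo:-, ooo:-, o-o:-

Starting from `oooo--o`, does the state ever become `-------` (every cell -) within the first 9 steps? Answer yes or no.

----oo-
o--o---
-oooo-o
-------
all cells are - at step 4

yes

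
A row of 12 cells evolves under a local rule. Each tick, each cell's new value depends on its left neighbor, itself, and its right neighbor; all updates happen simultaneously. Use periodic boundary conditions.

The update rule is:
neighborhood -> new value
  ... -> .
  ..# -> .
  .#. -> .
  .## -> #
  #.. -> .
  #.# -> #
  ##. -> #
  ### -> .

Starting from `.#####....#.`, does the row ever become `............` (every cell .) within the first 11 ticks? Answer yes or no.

tick 1: .#...#......
tick 2: ............
all cells are . at tick 2

yes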